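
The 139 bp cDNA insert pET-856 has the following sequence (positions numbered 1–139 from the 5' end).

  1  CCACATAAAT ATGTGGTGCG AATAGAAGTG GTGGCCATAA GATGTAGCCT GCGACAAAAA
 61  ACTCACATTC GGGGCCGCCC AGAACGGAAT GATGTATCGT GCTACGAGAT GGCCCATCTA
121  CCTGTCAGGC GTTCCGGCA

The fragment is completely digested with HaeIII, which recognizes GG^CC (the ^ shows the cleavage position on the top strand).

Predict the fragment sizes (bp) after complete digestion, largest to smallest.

HaeIII sites (GGCC) start at positions 33, 73, 111.
HaeIII cuts after base 2 of each site, so after positions 34, 74, 112.
Linear molecule, 3 cuts → 4 fragments:
  1–34 → 34 bp
  35–74 → 40 bp
  75–112 → 38 bp
  113–139 → 27 bp
Sorted largest to smallest: 40, 38, 34, 27 bp.

40, 38, 34, 27 bp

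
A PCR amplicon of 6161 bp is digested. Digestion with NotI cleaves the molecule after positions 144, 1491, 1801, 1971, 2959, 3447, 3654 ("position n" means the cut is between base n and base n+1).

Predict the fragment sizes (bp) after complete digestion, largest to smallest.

Linear molecule, 7 cuts → 8 fragments:
  144 − 0 = 144 bp
  1491 − 144 = 1347 bp
  1801 − 1491 = 310 bp
  1971 − 1801 = 170 bp
  2959 − 1971 = 988 bp
  3447 − 2959 = 488 bp
  3654 − 3447 = 207 bp
  6161 − 3654 = 2507 bp
Sorted largest to smallest: 2507, 1347, 988, 488, 310, 207, 170, 144 bp.

2507, 1347, 988, 488, 310, 207, 170, 144 bp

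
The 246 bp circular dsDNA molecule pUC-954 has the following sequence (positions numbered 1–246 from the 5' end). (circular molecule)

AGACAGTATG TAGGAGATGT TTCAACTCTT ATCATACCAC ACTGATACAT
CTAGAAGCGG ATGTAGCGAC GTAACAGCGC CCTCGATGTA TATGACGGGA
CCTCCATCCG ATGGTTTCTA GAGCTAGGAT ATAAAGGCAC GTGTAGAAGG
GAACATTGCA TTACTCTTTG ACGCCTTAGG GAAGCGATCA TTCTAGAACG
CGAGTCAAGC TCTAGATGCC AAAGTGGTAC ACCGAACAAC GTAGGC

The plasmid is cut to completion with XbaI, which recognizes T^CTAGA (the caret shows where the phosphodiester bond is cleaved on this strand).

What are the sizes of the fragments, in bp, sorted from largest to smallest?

85, 75, 67, 19 bp

XbaI sites (TCTAGA) start at positions 50, 117, 192, 211.
XbaI cuts after the first base of each site, so after positions 50, 117, 192, 211.
Circular molecule, 4 cuts → 4 fragments:
  51–117 → 67 bp
  118–192 → 75 bp
  193–211 → 19 bp
  212–246 then 1–50 → 35 + 50 = 85 bp
Sorted largest to smallest: 85, 75, 67, 19 bp.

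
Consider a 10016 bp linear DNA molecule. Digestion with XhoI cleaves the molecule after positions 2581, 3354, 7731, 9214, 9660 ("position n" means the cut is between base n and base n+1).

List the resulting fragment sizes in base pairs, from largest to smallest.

4377, 2581, 1483, 773, 446, 356 bp

Linear molecule, 5 cuts → 6 fragments:
  2581 − 0 = 2581 bp
  3354 − 2581 = 773 bp
  7731 − 3354 = 4377 bp
  9214 − 7731 = 1483 bp
  9660 − 9214 = 446 bp
  10016 − 9660 = 356 bp
Sorted largest to smallest: 4377, 2581, 1483, 773, 446, 356 bp.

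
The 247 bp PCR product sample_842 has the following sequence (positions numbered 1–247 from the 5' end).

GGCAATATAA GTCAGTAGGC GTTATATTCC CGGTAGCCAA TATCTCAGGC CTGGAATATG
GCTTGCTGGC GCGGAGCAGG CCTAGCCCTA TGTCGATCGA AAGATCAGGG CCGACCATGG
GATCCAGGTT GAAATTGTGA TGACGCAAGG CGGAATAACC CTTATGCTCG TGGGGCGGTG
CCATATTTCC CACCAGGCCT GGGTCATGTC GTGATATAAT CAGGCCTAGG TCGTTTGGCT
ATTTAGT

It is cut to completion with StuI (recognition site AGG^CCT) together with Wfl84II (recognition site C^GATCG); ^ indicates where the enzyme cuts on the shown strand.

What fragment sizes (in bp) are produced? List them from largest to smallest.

103, 49, 31, 27, 23, 14 bp

StuI sites (AGGCCT) start at positions 47, 78, 195, 222.
StuI cuts after base 3 of each site, so after positions 49, 80, 197, 224.
The Wfl84II site (CGATCG) starts at position 94.
Wfl84II cuts after the first base of each site, so after position 94.
Combined cut positions: 49, 80, 94, 197, 224.
Linear molecule, 5 cuts → 6 fragments:
  1–49 → 49 bp
  50–80 → 31 bp
  81–94 → 14 bp
  95–197 → 103 bp
  198–224 → 27 bp
  225–247 → 23 bp
Sorted largest to smallest: 103, 49, 31, 27, 23, 14 bp.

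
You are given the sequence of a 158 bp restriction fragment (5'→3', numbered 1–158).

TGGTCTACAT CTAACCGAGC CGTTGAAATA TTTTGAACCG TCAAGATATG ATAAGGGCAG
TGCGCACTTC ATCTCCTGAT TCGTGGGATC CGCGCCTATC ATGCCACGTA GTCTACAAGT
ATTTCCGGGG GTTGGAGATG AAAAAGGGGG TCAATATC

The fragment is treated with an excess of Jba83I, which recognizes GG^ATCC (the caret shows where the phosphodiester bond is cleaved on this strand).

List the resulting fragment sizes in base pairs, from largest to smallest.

87, 71 bp

The Jba83I site (GGATCC) starts at position 86.
Jba83I cuts after base 2 of each site, so after position 87.
Linear molecule, 1 cut → 2 fragments:
  1–87 → 87 bp
  88–158 → 71 bp
Sorted largest to smallest: 87, 71 bp.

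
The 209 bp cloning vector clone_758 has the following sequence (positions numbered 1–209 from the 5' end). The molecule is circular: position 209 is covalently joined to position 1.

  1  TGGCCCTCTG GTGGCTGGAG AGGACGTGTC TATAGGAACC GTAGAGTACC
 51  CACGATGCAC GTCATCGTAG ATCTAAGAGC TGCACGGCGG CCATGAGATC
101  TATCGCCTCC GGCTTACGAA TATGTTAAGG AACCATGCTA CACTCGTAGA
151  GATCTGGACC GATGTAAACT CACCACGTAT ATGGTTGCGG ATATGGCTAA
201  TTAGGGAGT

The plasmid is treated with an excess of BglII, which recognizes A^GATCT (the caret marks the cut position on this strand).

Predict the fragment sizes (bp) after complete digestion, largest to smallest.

BglII sites (AGATCT) start at positions 69, 96, 150.
BglII cuts after the first base of each site, so after positions 69, 96, 150.
Circular molecule, 3 cuts → 3 fragments:
  70–96 → 27 bp
  97–150 → 54 bp
  151–209 then 1–69 → 59 + 69 = 128 bp
Sorted largest to smallest: 128, 54, 27 bp.

128, 54, 27 bp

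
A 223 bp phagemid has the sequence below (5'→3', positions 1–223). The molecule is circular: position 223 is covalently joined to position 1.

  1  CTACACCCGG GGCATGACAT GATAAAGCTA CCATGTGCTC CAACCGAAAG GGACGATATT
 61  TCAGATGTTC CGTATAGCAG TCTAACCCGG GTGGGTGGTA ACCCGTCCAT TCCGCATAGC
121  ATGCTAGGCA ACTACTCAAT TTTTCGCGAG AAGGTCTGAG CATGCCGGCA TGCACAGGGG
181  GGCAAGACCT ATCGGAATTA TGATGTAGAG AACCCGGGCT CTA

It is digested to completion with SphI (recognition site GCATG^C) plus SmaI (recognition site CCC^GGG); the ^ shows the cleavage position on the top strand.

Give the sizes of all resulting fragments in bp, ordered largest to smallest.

80, 43, 41, 35, 16, 8 bp

SphI sites (GCATGC) start at positions 119, 160, 168.
SphI cuts after base 5 of each site (before the last base), so after positions 123, 164, 172.
SmaI sites (CCCGGG) start at positions 6, 86, 213.
SmaI cuts after base 3 of each site, so after positions 8, 88, 215.
Combined cut positions: 8, 88, 123, 164, 172, 215.
Circular molecule, 6 cuts → 6 fragments:
  9–88 → 80 bp
  89–123 → 35 bp
  124–164 → 41 bp
  165–172 → 8 bp
  173–215 → 43 bp
  216–223 then 1–8 → 8 + 8 = 16 bp
Sorted largest to smallest: 80, 43, 41, 35, 16, 8 bp.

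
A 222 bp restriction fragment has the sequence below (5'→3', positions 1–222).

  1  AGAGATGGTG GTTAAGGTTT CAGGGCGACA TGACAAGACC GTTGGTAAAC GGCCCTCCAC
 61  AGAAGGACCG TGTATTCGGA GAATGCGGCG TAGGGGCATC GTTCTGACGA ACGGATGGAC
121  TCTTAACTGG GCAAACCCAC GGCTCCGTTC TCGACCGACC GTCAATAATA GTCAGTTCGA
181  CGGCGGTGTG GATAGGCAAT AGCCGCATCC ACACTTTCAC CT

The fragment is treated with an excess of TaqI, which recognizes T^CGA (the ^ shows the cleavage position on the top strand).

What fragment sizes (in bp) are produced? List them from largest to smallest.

151, 45, 26 bp

TaqI sites (TCGA) start at positions 151, 177.
TaqI cuts after the first base of each site, so after positions 151, 177.
Linear molecule, 2 cuts → 3 fragments:
  1–151 → 151 bp
  152–177 → 26 bp
  178–222 → 45 bp
Sorted largest to smallest: 151, 45, 26 bp.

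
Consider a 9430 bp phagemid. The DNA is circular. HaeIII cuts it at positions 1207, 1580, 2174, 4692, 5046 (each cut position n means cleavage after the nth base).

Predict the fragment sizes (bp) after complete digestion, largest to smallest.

5591, 2518, 594, 373, 354 bp

Circular molecule, 5 cuts → 5 fragments:
  1580 − 1207 = 373 bp
  2174 − 1580 = 594 bp
  4692 − 2174 = 2518 bp
  5046 − 4692 = 354 bp
  wrap: 9430 − 5046 + 1207 = 5591 bp
Sorted largest to smallest: 5591, 2518, 594, 373, 354 bp.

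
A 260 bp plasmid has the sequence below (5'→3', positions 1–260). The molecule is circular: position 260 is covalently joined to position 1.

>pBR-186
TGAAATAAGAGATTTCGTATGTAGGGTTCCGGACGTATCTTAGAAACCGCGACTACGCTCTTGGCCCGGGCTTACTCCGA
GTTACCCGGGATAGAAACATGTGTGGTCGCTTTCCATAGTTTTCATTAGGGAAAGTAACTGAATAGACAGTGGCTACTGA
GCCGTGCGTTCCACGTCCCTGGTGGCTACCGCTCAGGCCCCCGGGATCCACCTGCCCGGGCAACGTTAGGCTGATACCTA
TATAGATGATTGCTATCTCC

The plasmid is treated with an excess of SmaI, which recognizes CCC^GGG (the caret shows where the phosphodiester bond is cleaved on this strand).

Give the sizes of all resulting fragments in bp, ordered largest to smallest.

SmaI sites (CCCGGG) start at positions 65, 85, 200, 215.
SmaI cuts after base 3 of each site, so after positions 67, 87, 202, 217.
Circular molecule, 4 cuts → 4 fragments:
  68–87 → 20 bp
  88–202 → 115 bp
  203–217 → 15 bp
  218–260 then 1–67 → 43 + 67 = 110 bp
Sorted largest to smallest: 115, 110, 20, 15 bp.

115, 110, 20, 15 bp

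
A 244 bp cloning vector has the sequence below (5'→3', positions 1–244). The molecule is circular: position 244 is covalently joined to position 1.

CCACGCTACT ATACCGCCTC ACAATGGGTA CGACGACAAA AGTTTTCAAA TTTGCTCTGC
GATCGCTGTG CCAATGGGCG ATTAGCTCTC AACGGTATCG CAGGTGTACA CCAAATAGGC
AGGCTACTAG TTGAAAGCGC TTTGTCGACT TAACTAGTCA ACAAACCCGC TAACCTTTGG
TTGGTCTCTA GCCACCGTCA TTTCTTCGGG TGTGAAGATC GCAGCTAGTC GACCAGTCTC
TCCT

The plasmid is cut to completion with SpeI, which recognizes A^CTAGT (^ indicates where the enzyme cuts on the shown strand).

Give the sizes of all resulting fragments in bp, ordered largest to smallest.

SpeI sites (ACTAGT) start at positions 126, 153.
SpeI cuts after the first base of each site, so after positions 126, 153.
Circular molecule, 2 cuts → 2 fragments:
  127–153 → 27 bp
  154–244 then 1–126 → 91 + 126 = 217 bp
Sorted largest to smallest: 217, 27 bp.

217, 27 bp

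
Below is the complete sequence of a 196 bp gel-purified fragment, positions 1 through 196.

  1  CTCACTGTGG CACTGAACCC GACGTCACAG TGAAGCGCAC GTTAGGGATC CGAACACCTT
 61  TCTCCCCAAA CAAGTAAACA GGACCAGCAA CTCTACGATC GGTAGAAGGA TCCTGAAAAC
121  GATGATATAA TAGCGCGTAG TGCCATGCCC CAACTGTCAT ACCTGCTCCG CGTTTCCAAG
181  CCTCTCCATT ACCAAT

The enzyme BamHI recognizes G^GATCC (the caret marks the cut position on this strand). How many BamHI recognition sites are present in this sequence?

2

GGATCC occurs starting at positions 46, 108.
BamHI cuts at 2 sites.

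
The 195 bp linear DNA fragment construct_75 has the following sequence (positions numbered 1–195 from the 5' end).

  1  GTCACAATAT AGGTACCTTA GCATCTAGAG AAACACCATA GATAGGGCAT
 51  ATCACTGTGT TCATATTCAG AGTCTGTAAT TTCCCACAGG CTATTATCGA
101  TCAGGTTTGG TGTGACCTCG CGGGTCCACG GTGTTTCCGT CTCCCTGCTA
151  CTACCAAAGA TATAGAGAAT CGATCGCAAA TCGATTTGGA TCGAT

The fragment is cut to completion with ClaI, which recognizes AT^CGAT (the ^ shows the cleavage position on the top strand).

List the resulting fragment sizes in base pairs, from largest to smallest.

97, 73, 11, 10, 4 bp

ClaI sites (ATCGAT) start at positions 96, 169, 180, 190.
ClaI cuts after base 2 of each site, so after positions 97, 170, 181, 191.
Linear molecule, 4 cuts → 5 fragments:
  1–97 → 97 bp
  98–170 → 73 bp
  171–181 → 11 bp
  182–191 → 10 bp
  192–195 → 4 bp
Sorted largest to smallest: 97, 73, 11, 10, 4 bp.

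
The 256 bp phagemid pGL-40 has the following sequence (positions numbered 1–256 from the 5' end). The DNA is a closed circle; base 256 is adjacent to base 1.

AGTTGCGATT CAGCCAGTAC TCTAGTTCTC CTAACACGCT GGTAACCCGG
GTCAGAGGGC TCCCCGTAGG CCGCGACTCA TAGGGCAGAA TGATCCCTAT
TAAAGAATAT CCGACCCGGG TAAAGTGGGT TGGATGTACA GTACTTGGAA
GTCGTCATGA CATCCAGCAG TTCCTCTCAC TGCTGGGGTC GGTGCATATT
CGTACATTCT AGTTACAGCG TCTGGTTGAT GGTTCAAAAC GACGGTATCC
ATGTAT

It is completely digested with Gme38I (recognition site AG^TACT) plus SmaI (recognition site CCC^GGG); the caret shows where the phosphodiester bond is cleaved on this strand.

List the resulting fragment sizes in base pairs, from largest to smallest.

132, 69, 31, 24 bp

Gme38I sites (AGTACT) start at positions 16, 140.
Gme38I cuts after base 2 of each site, so after positions 17, 141.
SmaI sites (CCCGGG) start at positions 46, 115.
SmaI cuts after base 3 of each site, so after positions 48, 117.
Combined cut positions: 17, 48, 117, 141.
Circular molecule, 4 cuts → 4 fragments:
  18–48 → 31 bp
  49–117 → 69 bp
  118–141 → 24 bp
  142–256 then 1–17 → 115 + 17 = 132 bp
Sorted largest to smallest: 132, 69, 31, 24 bp.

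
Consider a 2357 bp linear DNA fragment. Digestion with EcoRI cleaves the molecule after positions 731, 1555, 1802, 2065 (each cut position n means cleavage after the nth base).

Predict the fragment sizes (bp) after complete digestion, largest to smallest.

824, 731, 292, 263, 247 bp

Linear molecule, 4 cuts → 5 fragments:
  731 − 0 = 731 bp
  1555 − 731 = 824 bp
  1802 − 1555 = 247 bp
  2065 − 1802 = 263 bp
  2357 − 2065 = 292 bp
Sorted largest to smallest: 824, 731, 292, 263, 247 bp.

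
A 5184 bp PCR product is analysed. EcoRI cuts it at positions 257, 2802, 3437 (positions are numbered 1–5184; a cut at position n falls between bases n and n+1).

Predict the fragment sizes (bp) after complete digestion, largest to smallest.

Linear molecule, 3 cuts → 4 fragments:
  257 − 0 = 257 bp
  2802 − 257 = 2545 bp
  3437 − 2802 = 635 bp
  5184 − 3437 = 1747 bp
Sorted largest to smallest: 2545, 1747, 635, 257 bp.

2545, 1747, 635, 257 bp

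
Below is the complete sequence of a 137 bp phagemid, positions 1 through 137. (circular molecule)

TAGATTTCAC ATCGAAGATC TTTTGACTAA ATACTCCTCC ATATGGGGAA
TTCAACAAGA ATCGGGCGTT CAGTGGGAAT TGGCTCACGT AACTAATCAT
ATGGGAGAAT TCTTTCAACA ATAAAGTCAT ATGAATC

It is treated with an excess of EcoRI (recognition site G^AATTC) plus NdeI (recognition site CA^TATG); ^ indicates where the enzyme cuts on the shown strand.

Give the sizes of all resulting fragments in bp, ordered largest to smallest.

51, 49, 22, 8, 7 bp

EcoRI sites (GAATTC) start at positions 48, 107.
EcoRI cuts after the first base of each site, so after positions 48, 107.
NdeI sites (CATATG) start at positions 40, 98, 128.
NdeI cuts after base 2 of each site, so after positions 41, 99, 129.
Combined cut positions: 41, 48, 99, 107, 129.
Circular molecule, 5 cuts → 5 fragments:
  42–48 → 7 bp
  49–99 → 51 bp
  100–107 → 8 bp
  108–129 → 22 bp
  130–137 then 1–41 → 8 + 41 = 49 bp
Sorted largest to smallest: 51, 49, 22, 8, 7 bp.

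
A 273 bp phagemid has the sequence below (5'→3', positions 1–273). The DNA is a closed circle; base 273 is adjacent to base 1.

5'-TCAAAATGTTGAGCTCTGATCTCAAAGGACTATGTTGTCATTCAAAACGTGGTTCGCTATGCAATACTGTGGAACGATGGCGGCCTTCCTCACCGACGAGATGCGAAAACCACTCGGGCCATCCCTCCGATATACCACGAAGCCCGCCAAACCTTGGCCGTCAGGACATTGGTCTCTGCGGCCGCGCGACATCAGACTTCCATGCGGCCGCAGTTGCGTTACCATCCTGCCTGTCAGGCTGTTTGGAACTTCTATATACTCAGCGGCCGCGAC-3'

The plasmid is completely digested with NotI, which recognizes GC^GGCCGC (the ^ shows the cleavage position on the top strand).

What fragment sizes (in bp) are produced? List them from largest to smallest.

NotI sites (GCGGCCGC) start at positions 178, 204, 263.
NotI cuts after base 2 of each site, so after positions 179, 205, 264.
Circular molecule, 3 cuts → 3 fragments:
  180–205 → 26 bp
  206–264 → 59 bp
  265–273 then 1–179 → 9 + 179 = 188 bp
Sorted largest to smallest: 188, 59, 26 bp.

188, 59, 26 bp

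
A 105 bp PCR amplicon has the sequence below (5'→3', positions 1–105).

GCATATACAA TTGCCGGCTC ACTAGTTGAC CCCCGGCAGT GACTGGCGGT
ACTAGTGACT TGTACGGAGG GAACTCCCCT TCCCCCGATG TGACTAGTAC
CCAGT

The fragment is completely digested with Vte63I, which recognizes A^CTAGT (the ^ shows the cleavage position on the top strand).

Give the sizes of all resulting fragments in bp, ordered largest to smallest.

Vte63I sites (ACTAGT) start at positions 21, 51, 93.
Vte63I cuts after the first base of each site, so after positions 21, 51, 93.
Linear molecule, 3 cuts → 4 fragments:
  1–21 → 21 bp
  22–51 → 30 bp
  52–93 → 42 bp
  94–105 → 12 bp
Sorted largest to smallest: 42, 30, 21, 12 bp.

42, 30, 21, 12 bp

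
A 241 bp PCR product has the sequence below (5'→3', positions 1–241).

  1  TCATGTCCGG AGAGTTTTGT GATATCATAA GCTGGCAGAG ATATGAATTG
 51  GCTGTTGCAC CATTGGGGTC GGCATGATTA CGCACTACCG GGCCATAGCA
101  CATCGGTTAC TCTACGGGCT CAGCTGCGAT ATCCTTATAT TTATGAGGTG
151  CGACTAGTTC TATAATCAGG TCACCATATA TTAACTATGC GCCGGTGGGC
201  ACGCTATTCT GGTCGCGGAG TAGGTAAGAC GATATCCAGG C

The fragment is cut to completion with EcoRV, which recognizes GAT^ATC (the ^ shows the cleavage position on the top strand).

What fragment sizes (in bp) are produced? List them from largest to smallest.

107, 103, 23, 8 bp

EcoRV sites (GATATC) start at positions 21, 128, 231.
EcoRV cuts after base 3 of each site, so after positions 23, 130, 233.
Linear molecule, 3 cuts → 4 fragments:
  1–23 → 23 bp
  24–130 → 107 bp
  131–233 → 103 bp
  234–241 → 8 bp
Sorted largest to smallest: 107, 103, 23, 8 bp.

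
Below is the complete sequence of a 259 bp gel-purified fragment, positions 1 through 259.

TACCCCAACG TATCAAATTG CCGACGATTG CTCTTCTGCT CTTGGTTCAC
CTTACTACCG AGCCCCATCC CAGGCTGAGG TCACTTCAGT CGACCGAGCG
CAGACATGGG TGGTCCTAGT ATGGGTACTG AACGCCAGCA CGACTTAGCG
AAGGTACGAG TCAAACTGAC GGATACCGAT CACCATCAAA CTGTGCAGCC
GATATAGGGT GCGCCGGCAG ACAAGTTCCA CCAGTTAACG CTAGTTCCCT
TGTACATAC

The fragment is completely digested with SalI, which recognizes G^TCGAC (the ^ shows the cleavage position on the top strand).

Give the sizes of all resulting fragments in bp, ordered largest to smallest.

170, 89 bp

The SalI site (GTCGAC) starts at position 89.
SalI cuts after the first base of each site, so after position 89.
Linear molecule, 1 cut → 2 fragments:
  1–89 → 89 bp
  90–259 → 170 bp
Sorted largest to smallest: 170, 89 bp.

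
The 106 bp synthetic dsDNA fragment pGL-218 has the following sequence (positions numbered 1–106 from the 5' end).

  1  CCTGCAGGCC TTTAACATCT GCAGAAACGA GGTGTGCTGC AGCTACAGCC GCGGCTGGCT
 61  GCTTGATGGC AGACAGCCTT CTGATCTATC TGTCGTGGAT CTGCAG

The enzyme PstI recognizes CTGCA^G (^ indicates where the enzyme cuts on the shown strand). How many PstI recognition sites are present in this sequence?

4

CTGCAG occurs starting at positions 2, 19, 37, 101.
PstI cuts at 4 sites.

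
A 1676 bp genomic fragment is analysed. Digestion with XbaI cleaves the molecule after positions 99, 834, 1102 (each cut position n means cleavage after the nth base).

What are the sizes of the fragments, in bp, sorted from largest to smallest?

735, 574, 268, 99 bp

Linear molecule, 3 cuts → 4 fragments:
  99 − 0 = 99 bp
  834 − 99 = 735 bp
  1102 − 834 = 268 bp
  1676 − 1102 = 574 bp
Sorted largest to smallest: 735, 574, 268, 99 bp.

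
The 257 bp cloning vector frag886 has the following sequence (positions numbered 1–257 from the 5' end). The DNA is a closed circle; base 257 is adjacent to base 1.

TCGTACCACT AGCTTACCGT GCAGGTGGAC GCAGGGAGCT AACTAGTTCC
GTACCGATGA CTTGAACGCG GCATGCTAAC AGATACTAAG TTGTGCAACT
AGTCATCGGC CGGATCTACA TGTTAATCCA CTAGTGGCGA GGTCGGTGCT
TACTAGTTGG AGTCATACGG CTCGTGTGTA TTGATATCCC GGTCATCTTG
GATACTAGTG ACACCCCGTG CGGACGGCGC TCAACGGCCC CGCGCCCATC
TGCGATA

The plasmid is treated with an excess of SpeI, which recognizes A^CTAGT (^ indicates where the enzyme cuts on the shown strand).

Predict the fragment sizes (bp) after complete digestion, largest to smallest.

SpeI sites (ACTAGT) start at positions 42, 98, 130, 152, 204.
SpeI cuts after the first base of each site, so after positions 42, 98, 130, 152, 204.
Circular molecule, 5 cuts → 5 fragments:
  43–98 → 56 bp
  99–130 → 32 bp
  131–152 → 22 bp
  153–204 → 52 bp
  205–257 then 1–42 → 53 + 42 = 95 bp
Sorted largest to smallest: 95, 56, 52, 32, 22 bp.

95, 56, 52, 32, 22 bp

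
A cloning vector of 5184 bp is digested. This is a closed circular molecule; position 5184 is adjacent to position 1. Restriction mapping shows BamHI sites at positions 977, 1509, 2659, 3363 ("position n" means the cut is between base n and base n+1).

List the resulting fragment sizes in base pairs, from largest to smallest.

2798, 1150, 704, 532 bp

Circular molecule, 4 cuts → 4 fragments:
  1509 − 977 = 532 bp
  2659 − 1509 = 1150 bp
  3363 − 2659 = 704 bp
  wrap: 5184 − 3363 + 977 = 2798 bp
Sorted largest to smallest: 2798, 1150, 704, 532 bp.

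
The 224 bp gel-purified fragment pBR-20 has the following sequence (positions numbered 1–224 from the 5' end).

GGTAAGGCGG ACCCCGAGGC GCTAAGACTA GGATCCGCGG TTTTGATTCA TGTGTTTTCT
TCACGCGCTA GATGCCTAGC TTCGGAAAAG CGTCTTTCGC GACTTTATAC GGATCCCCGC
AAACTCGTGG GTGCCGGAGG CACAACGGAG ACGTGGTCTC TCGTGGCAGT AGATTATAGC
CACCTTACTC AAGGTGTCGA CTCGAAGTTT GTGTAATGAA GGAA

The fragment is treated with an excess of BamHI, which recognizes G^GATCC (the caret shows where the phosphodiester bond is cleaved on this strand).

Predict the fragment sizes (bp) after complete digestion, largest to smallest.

BamHI sites (GGATCC) start at positions 31, 111.
BamHI cuts after the first base of each site, so after positions 31, 111.
Linear molecule, 2 cuts → 3 fragments:
  1–31 → 31 bp
  32–111 → 80 bp
  112–224 → 113 bp
Sorted largest to smallest: 113, 80, 31 bp.

113, 80, 31 bp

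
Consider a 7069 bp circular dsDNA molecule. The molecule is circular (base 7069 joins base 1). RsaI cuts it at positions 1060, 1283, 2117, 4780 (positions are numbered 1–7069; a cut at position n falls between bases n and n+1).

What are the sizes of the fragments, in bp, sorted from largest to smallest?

Circular molecule, 4 cuts → 4 fragments:
  1283 − 1060 = 223 bp
  2117 − 1283 = 834 bp
  4780 − 2117 = 2663 bp
  wrap: 7069 − 4780 + 1060 = 3349 bp
Sorted largest to smallest: 3349, 2663, 834, 223 bp.

3349, 2663, 834, 223 bp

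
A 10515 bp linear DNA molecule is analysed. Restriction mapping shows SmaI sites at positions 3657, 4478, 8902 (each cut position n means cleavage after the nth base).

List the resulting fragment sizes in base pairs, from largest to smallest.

Linear molecule, 3 cuts → 4 fragments:
  3657 − 0 = 3657 bp
  4478 − 3657 = 821 bp
  8902 − 4478 = 4424 bp
  10515 − 8902 = 1613 bp
Sorted largest to smallest: 4424, 3657, 1613, 821 bp.

4424, 3657, 1613, 821 bp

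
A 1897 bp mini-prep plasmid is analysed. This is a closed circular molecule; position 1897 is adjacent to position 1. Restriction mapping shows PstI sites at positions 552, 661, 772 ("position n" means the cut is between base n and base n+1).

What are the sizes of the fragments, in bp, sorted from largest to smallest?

Circular molecule, 3 cuts → 3 fragments:
  661 − 552 = 109 bp
  772 − 661 = 111 bp
  wrap: 1897 − 772 + 552 = 1677 bp
Sorted largest to smallest: 1677, 111, 109 bp.

1677, 111, 109 bp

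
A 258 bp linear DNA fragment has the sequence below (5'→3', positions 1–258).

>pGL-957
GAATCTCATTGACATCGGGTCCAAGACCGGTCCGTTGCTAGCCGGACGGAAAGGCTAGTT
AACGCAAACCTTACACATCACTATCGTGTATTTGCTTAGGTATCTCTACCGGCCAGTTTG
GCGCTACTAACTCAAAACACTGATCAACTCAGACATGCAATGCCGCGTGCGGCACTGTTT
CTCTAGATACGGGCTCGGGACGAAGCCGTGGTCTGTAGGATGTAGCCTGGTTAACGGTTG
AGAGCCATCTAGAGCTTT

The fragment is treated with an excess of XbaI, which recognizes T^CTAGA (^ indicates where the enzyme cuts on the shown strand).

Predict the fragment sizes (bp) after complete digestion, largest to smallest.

XbaI sites (TCTAGA) start at positions 182, 248.
XbaI cuts after the first base of each site, so after positions 182, 248.
Linear molecule, 2 cuts → 3 fragments:
  1–182 → 182 bp
  183–248 → 66 bp
  249–258 → 10 bp
Sorted largest to smallest: 182, 66, 10 bp.

182, 66, 10 bp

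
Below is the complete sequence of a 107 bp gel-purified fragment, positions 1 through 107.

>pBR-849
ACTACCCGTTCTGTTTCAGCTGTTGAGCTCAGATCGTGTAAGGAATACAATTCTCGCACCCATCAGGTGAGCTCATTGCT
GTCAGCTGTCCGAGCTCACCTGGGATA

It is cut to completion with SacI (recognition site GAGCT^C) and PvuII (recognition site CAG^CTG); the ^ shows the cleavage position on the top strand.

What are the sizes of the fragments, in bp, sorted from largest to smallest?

44, 19, 12, 11, 11, 10 bp

SacI sites (GAGCTC) start at positions 25, 69, 92.
SacI cuts after base 5 of each site (before the last base), so after positions 29, 73, 96.
PvuII sites (CAGCTG) start at positions 17, 83.
PvuII cuts after base 3 of each site, so after positions 19, 85.
Combined cut positions: 19, 29, 73, 85, 96.
Linear molecule, 5 cuts → 6 fragments:
  1–19 → 19 bp
  20–29 → 10 bp
  30–73 → 44 bp
  74–85 → 12 bp
  86–96 → 11 bp
  97–107 → 11 bp
Sorted largest to smallest: 44, 19, 12, 11, 11, 10 bp.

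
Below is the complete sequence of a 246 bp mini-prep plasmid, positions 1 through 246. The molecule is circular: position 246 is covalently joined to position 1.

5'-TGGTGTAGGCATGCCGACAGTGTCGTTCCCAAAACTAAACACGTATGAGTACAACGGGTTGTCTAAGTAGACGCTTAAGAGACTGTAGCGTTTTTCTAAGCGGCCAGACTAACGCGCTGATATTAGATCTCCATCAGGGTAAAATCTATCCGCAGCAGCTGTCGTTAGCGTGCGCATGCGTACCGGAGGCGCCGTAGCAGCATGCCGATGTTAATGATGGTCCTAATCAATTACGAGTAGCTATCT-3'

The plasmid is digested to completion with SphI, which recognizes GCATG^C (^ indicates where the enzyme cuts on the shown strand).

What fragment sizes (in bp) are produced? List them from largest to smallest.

SphI sites (GCATGC) start at positions 9, 174, 200.
SphI cuts after base 5 of each site (before the last base), so after positions 13, 178, 204.
Circular molecule, 3 cuts → 3 fragments:
  14–178 → 165 bp
  179–204 → 26 bp
  205–246 then 1–13 → 42 + 13 = 55 bp
Sorted largest to smallest: 165, 55, 26 bp.

165, 55, 26 bp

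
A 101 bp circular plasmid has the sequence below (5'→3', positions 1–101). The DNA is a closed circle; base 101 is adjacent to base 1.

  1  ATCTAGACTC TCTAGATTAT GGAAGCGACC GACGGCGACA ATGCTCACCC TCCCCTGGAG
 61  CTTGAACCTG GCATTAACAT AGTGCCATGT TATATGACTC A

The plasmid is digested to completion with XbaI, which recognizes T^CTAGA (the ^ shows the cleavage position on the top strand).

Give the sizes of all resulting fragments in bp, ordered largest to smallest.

XbaI sites (TCTAGA) start at positions 2, 11.
XbaI cuts after the first base of each site, so after positions 2, 11.
Circular molecule, 2 cuts → 2 fragments:
  3–11 → 9 bp
  12–101 then 1–2 → 90 + 2 = 92 bp
Sorted largest to smallest: 92, 9 bp.

92, 9 bp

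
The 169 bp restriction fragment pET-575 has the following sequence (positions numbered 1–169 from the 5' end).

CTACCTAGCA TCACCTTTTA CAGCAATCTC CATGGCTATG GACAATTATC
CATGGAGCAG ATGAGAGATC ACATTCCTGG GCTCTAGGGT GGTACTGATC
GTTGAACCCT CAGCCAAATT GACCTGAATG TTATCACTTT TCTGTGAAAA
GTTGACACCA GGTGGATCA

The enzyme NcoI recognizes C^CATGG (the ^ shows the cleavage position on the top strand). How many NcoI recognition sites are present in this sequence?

CCATGG occurs starting at positions 30, 50.
NcoI cuts at 2 sites.

2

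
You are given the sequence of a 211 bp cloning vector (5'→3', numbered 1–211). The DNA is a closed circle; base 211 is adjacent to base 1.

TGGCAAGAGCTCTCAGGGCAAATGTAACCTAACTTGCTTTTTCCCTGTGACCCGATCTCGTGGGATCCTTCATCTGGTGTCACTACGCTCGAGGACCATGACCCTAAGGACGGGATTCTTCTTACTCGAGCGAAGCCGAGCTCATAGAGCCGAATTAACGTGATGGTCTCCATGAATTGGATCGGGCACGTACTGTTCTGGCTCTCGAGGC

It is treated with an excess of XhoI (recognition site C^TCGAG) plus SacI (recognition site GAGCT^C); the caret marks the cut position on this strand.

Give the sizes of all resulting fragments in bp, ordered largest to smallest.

XhoI sites (CTCGAG) start at positions 88, 125, 204.
XhoI cuts after the first base of each site, so after positions 88, 125, 204.
SacI sites (GAGCTC) start at positions 7, 138.
SacI cuts after base 5 of each site (before the last base), so after positions 11, 142.
Combined cut positions: 11, 88, 125, 142, 204.
Circular molecule, 5 cuts → 5 fragments:
  12–88 → 77 bp
  89–125 → 37 bp
  126–142 → 17 bp
  143–204 → 62 bp
  205–211 then 1–11 → 7 + 11 = 18 bp
Sorted largest to smallest: 77, 62, 37, 18, 17 bp.

77, 62, 37, 18, 17 bp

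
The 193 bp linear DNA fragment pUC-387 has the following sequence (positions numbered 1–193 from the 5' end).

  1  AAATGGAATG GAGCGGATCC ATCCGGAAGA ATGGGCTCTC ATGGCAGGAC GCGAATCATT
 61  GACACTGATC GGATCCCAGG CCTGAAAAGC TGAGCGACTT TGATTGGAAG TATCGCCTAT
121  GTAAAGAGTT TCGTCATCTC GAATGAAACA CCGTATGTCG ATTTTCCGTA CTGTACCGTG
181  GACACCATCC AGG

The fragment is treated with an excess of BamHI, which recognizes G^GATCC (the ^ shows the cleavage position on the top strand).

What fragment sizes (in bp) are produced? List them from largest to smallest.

BamHI sites (GGATCC) start at positions 15, 71.
BamHI cuts after the first base of each site, so after positions 15, 71.
Linear molecule, 2 cuts → 3 fragments:
  1–15 → 15 bp
  16–71 → 56 bp
  72–193 → 122 bp
Sorted largest to smallest: 122, 56, 15 bp.

122, 56, 15 bp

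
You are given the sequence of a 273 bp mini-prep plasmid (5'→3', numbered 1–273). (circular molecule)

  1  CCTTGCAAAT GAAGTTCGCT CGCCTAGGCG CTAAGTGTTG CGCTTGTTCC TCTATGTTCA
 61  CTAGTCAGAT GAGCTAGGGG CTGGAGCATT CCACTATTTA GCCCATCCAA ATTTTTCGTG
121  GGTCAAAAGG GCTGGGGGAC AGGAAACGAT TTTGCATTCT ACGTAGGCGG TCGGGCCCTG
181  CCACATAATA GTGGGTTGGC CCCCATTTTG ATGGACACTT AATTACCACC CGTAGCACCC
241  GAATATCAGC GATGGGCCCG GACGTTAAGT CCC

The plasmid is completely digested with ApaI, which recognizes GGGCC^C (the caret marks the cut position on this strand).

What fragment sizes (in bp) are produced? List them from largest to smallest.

192, 81 bp

ApaI sites (GGGCCC) start at positions 173, 254.
ApaI cuts after base 5 of each site (before the last base), so after positions 177, 258.
Circular molecule, 2 cuts → 2 fragments:
  178–258 → 81 bp
  259–273 then 1–177 → 15 + 177 = 192 bp
Sorted largest to smallest: 192, 81 bp.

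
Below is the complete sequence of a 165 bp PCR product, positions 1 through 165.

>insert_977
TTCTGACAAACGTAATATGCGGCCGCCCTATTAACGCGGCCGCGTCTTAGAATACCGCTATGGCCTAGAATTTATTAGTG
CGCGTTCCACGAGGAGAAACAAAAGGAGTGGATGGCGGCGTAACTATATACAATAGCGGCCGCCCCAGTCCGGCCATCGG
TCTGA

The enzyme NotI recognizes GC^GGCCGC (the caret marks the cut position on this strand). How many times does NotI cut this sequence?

3

GCGGCCGC occurs starting at positions 19, 36, 136.
NotI cuts at 3 sites.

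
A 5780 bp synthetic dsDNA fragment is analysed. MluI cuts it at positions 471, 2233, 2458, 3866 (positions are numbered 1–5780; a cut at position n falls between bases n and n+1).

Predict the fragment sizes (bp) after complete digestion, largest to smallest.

Linear molecule, 4 cuts → 5 fragments:
  471 − 0 = 471 bp
  2233 − 471 = 1762 bp
  2458 − 2233 = 225 bp
  3866 − 2458 = 1408 bp
  5780 − 3866 = 1914 bp
Sorted largest to smallest: 1914, 1762, 1408, 471, 225 bp.

1914, 1762, 1408, 471, 225 bp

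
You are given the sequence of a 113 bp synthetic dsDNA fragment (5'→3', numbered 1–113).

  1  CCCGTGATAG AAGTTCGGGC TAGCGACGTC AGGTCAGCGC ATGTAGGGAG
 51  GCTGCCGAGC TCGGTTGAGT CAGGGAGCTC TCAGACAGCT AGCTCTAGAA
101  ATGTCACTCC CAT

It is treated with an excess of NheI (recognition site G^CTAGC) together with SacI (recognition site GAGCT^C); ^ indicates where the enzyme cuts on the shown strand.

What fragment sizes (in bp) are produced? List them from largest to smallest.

42, 25, 19, 18, 9 bp

NheI sites (GCTAGC) start at positions 19, 88.
NheI cuts after the first base of each site, so after positions 19, 88.
SacI sites (GAGCTC) start at positions 57, 75.
SacI cuts after base 5 of each site (before the last base), so after positions 61, 79.
Combined cut positions: 19, 61, 79, 88.
Linear molecule, 4 cuts → 5 fragments:
  1–19 → 19 bp
  20–61 → 42 bp
  62–79 → 18 bp
  80–88 → 9 bp
  89–113 → 25 bp
Sorted largest to smallest: 42, 25, 19, 18, 9 bp.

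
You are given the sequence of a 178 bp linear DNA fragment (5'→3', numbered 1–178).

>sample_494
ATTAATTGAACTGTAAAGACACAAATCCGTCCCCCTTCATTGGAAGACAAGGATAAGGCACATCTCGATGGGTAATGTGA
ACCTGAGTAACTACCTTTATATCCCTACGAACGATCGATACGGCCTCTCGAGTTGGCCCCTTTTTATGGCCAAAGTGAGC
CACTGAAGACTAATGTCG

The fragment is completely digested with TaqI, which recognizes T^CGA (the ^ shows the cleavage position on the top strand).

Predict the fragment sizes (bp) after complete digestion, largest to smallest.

65, 50, 50, 13 bp

TaqI sites (TCGA) start at positions 65, 115, 128.
TaqI cuts after the first base of each site, so after positions 65, 115, 128.
Linear molecule, 3 cuts → 4 fragments:
  1–65 → 65 bp
  66–115 → 50 bp
  116–128 → 13 bp
  129–178 → 50 bp
Sorted largest to smallest: 65, 50, 50, 13 bp.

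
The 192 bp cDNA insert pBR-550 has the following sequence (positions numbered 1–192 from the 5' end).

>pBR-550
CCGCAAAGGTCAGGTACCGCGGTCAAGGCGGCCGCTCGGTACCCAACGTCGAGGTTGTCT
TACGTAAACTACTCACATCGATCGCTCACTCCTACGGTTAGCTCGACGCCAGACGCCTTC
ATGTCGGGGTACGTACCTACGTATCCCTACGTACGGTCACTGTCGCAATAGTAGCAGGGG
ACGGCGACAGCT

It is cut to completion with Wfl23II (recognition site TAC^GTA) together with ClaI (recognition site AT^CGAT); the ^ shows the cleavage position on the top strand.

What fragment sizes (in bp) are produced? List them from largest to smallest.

Wfl23II sites (TACGTA) start at positions 61, 130, 138, 148.
Wfl23II cuts after base 3 of each site, so after positions 63, 132, 140, 150.
The ClaI site (ATCGAT) starts at position 77.
ClaI cuts after base 2 of each site, so after position 78.
Combined cut positions: 63, 78, 132, 140, 150.
Linear molecule, 5 cuts → 6 fragments:
  1–63 → 63 bp
  64–78 → 15 bp
  79–132 → 54 bp
  133–140 → 8 bp
  141–150 → 10 bp
  151–192 → 42 bp
Sorted largest to smallest: 63, 54, 42, 15, 10, 8 bp.

63, 54, 42, 15, 10, 8 bp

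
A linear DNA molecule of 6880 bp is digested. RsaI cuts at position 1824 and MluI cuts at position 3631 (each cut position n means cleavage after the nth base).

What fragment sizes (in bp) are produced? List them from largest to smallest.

Combined cut positions (sorted): 1824, 3631.
Linear molecule, 2 cuts → 3 fragments:
  1824 − 0 = 1824 bp
  3631 − 1824 = 1807 bp
  6880 − 3631 = 3249 bp
Sorted largest to smallest: 3249, 1824, 1807 bp.

3249, 1824, 1807 bp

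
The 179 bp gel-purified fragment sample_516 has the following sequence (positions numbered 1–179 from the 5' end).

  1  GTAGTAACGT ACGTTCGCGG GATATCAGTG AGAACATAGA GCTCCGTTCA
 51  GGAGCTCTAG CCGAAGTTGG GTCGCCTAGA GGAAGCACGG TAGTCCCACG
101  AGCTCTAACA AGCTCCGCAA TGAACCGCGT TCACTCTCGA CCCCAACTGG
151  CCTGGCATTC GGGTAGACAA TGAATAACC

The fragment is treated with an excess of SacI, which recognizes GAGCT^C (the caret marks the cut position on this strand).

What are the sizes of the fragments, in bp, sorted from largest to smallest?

SacI sites (GAGCTC) start at positions 39, 52, 100.
SacI cuts after base 5 of each site (before the last base), so after positions 43, 56, 104.
Linear molecule, 3 cuts → 4 fragments:
  1–43 → 43 bp
  44–56 → 13 bp
  57–104 → 48 bp
  105–179 → 75 bp
Sorted largest to smallest: 75, 48, 43, 13 bp.

75, 48, 43, 13 bp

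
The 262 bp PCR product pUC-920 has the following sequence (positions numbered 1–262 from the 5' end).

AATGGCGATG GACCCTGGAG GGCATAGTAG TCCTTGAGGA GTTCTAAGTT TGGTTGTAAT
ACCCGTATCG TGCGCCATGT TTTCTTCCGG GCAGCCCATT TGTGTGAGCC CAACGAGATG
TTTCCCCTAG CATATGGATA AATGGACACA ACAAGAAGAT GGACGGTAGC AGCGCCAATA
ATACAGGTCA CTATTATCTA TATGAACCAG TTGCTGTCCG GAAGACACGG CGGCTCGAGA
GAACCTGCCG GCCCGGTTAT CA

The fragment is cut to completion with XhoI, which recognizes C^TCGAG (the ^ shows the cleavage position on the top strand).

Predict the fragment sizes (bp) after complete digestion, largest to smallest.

The XhoI site (CTCGAG) starts at position 234.
XhoI cuts after the first base of each site, so after position 234.
Linear molecule, 1 cut → 2 fragments:
  1–234 → 234 bp
  235–262 → 28 bp
Sorted largest to smallest: 234, 28 bp.

234, 28 bp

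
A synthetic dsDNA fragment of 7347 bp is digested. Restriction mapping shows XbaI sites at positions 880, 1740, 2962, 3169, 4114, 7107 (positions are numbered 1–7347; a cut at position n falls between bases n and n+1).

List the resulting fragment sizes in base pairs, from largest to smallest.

2993, 1222, 945, 880, 860, 240, 207 bp

Linear molecule, 6 cuts → 7 fragments:
  880 − 0 = 880 bp
  1740 − 880 = 860 bp
  2962 − 1740 = 1222 bp
  3169 − 2962 = 207 bp
  4114 − 3169 = 945 bp
  7107 − 4114 = 2993 bp
  7347 − 7107 = 240 bp
Sorted largest to smallest: 2993, 1222, 945, 880, 860, 240, 207 bp.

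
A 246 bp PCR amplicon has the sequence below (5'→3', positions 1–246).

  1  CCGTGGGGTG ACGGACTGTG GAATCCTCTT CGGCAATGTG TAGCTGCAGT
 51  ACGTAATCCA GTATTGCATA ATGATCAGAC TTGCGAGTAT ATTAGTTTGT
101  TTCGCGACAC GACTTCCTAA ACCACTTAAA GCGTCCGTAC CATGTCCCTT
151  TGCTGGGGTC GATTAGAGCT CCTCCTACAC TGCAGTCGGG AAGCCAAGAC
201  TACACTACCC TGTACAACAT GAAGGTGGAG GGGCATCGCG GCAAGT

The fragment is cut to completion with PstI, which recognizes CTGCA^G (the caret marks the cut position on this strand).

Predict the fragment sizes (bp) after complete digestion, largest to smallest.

PstI sites (CTGCAG) start at positions 44, 180.
PstI cuts after base 5 of each site (before the last base), so after positions 48, 184.
Linear molecule, 2 cuts → 3 fragments:
  1–48 → 48 bp
  49–184 → 136 bp
  185–246 → 62 bp
Sorted largest to smallest: 136, 62, 48 bp.

136, 62, 48 bp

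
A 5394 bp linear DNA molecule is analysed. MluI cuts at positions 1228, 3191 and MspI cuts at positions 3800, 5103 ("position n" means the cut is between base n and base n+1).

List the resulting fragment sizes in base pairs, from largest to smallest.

1963, 1303, 1228, 609, 291 bp

Combined cut positions (sorted): 1228, 3191, 3800, 5103.
Linear molecule, 4 cuts → 5 fragments:
  1228 − 0 = 1228 bp
  3191 − 1228 = 1963 bp
  3800 − 3191 = 609 bp
  5103 − 3800 = 1303 bp
  5394 − 5103 = 291 bp
Sorted largest to smallest: 1963, 1303, 1228, 609, 291 bp.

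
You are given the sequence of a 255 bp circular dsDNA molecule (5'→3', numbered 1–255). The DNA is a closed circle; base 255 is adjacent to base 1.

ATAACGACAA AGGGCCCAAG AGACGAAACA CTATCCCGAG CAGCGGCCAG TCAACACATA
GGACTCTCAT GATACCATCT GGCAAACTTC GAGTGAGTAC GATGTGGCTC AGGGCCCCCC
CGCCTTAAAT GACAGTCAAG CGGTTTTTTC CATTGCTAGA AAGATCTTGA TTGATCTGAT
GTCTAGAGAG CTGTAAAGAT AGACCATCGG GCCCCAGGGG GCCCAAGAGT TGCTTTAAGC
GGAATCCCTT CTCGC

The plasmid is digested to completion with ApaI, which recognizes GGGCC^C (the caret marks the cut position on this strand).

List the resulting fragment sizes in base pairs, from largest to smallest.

ApaI sites (GGGCCC) start at positions 12, 112, 209, 219.
ApaI cuts after base 5 of each site (before the last base), so after positions 16, 116, 213, 223.
Circular molecule, 4 cuts → 4 fragments:
  17–116 → 100 bp
  117–213 → 97 bp
  214–223 → 10 bp
  224–255 then 1–16 → 32 + 16 = 48 bp
Sorted largest to smallest: 100, 97, 48, 10 bp.

100, 97, 48, 10 bp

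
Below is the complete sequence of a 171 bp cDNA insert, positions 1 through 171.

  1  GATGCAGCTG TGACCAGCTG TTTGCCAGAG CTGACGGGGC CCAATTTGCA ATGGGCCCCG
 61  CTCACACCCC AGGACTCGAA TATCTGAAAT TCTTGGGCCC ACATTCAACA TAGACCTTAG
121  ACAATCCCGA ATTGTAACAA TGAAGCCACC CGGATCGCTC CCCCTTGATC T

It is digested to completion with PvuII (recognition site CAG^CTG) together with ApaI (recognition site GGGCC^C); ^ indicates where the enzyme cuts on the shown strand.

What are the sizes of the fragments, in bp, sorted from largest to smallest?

PvuII sites (CAGCTG) start at positions 5, 15.
PvuII cuts after base 3 of each site, so after positions 7, 17.
ApaI sites (GGGCCC) start at positions 37, 53, 95.
ApaI cuts after base 5 of each site (before the last base), so after positions 41, 57, 99.
Combined cut positions: 7, 17, 41, 57, 99.
Linear molecule, 5 cuts → 6 fragments:
  1–7 → 7 bp
  8–17 → 10 bp
  18–41 → 24 bp
  42–57 → 16 bp
  58–99 → 42 bp
  100–171 → 72 bp
Sorted largest to smallest: 72, 42, 24, 16, 10, 7 bp.

72, 42, 24, 16, 10, 7 bp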